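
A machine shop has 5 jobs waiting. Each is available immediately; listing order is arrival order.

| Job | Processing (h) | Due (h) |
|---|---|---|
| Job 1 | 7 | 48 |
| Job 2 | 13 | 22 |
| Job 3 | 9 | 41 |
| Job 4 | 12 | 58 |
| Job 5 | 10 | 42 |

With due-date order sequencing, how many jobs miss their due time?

0

EDD (increasing due date): Job 2 Job 3 Job 5 Job 1 Job 4.
Job 2: 0→13, due 22, tardiness 0
Job 3: 13→22, due 41, tardiness 0
Job 5: 22→32, due 42, tardiness 0
Job 1: 32→39, due 48, tardiness 0
Job 4: 39→51, due 58, tardiness 0
Late jobs: 0.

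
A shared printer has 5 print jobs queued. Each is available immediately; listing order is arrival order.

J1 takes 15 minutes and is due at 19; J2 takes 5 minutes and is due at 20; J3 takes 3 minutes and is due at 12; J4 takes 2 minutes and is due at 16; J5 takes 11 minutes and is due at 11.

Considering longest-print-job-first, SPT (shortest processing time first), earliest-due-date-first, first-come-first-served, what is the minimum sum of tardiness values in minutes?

LPT (decreasing processing time): J1 J5 J2 J3 J4.
J1: 0→15, due 19, tardiness 0
J5: 15→26, due 11, tardiness 15
J2: 26→31, due 20, tardiness 11
J3: 31→34, due 12, tardiness 22
J4: 34→36, due 16, tardiness 20
Sum = 0+15+11+22+20 = 68.
SPT (increasing processing time): J4 J3 J2 J5 J1.
J4: 0→2, due 16, tardiness 0
J3: 2→5, due 12, tardiness 0
J2: 5→10, due 20, tardiness 0
J5: 10→21, due 11, tardiness 10
J1: 21→36, due 19, tardiness 17
Sum = 0+0+0+10+17 = 27.
EDD (increasing due date): J5 J3 J4 J1 J2.
J5: 0→11, due 11, tardiness 0
J3: 11→14, due 12, tardiness 2
J4: 14→16, due 16, tardiness 0
J1: 16→31, due 19, tardiness 12
J2: 31→36, due 20, tardiness 16
Sum = 0+2+0+12+16 = 30.
FIFO (arrival order): J1 J2 J3 J4 J5.
J1: 0→15, due 19, tardiness 0
J2: 15→20, due 20, tardiness 0
J3: 20→23, due 12, tardiness 11
J4: 23→25, due 16, tardiness 9
J5: 25→36, due 11, tardiness 25
Sum = 0+0+11+9+25 = 45.
LPT 68, SPT 27, EDD 30, FIFO 45 → minimum 27.

27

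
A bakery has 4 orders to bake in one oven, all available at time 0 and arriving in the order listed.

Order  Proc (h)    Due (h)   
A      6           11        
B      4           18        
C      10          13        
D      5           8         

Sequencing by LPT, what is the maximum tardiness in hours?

LPT (decreasing processing time): C A D B.
C: 0→10, due 13, tardiness 0
A: 10→16, due 11, tardiness 5
D: 16→21, due 8, tardiness 13
B: 21→25, due 18, tardiness 7
Maximum = 13.

13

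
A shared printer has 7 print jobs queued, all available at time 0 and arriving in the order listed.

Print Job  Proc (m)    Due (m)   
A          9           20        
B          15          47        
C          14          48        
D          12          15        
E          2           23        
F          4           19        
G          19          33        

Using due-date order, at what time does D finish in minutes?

12

EDD (increasing due date): D F A E G B C.
D: 0→12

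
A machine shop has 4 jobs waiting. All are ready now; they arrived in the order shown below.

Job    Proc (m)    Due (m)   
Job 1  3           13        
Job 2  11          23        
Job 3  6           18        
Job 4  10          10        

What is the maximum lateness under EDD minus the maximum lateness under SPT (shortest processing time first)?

-2

EDD (increasing due date): Job 4 Job 1 Job 3 Job 2.
Job 4: 0→10, due 10, lateness 0
Job 1: 10→13, due 13, lateness 0
Job 3: 13→19, due 18, lateness 1
Job 2: 19→30, due 23, lateness 7
Maximum = 7.
SPT (increasing processing time): Job 1 Job 3 Job 4 Job 2.
Job 1: 0→3, due 13, lateness -10
Job 3: 3→9, due 18, lateness -9
Job 4: 9→19, due 10, lateness 9
Job 2: 19→30, due 23, lateness 7
Maximum = 9.
Difference = 7 − 9 = -2.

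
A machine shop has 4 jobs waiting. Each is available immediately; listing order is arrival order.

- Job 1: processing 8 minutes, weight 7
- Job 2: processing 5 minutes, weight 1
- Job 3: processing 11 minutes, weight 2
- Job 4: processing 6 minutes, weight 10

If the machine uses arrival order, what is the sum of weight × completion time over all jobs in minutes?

FIFO (arrival order): Job 1 Job 2 Job 3 Job 4.
Job 1: finishes 8, weight 7, w·C = 56
Job 2: finishes 13, weight 1, w·C = 13
Job 3: finishes 24, weight 2, w·C = 48
Job 4: finishes 30, weight 10, w·C = 300
Sum = 56+13+48+300 = 417.

417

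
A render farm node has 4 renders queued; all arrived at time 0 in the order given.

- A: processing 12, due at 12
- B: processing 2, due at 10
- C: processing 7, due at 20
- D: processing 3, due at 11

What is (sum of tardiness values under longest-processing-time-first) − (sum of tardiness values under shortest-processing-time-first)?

13

LPT (decreasing processing time): A C D B.
A: 0→12, due 12, tardiness 0
C: 12→19, due 20, tardiness 0
D: 19→22, due 11, tardiness 11
B: 22→24, due 10, tardiness 14
Sum = 0+0+11+14 = 25.
SPT (increasing processing time): B D C A.
B: 0→2, due 10, tardiness 0
D: 2→5, due 11, tardiness 0
C: 5→12, due 20, tardiness 0
A: 12→24, due 12, tardiness 12
Sum = 0+0+0+12 = 12.
Difference = 25 − 12 = 13.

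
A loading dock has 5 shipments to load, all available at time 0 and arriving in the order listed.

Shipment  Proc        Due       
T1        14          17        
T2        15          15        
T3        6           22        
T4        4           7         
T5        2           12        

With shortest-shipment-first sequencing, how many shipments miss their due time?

2

SPT (increasing processing time): T5 T4 T3 T1 T2.
T5: 0→2, due 12, tardiness 0
T4: 2→6, due 7, tardiness 0
T3: 6→12, due 22, tardiness 0
T1: 12→26, due 17, tardiness 9
T2: 26→41, due 15, tardiness 26
Late shipments: 2.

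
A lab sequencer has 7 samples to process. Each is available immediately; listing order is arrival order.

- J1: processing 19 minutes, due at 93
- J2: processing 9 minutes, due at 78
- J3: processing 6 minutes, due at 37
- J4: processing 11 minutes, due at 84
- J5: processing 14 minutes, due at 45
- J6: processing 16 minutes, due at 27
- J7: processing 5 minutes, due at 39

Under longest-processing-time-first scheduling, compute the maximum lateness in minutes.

LPT (decreasing processing time): J1 J6 J5 J4 J2 J3 J7.
J1: 0→19, due 93, lateness -74
J6: 19→35, due 27, lateness 8
J5: 35→49, due 45, lateness 4
J4: 49→60, due 84, lateness -24
J2: 60→69, due 78, lateness -9
J3: 69→75, due 37, lateness 38
J7: 75→80, due 39, lateness 41
Maximum = 41.

41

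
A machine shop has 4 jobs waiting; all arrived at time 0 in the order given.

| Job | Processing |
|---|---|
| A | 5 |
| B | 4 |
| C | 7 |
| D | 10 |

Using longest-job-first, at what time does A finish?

22

LPT (decreasing processing time): D C A B.
D: 0→10
C: 10→17
A: 17→22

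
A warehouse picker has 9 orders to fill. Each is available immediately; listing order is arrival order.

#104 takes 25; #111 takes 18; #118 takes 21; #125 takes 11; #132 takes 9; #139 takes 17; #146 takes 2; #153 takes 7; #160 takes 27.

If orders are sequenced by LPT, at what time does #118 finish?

73

LPT (decreasing processing time): #160 #104 #118 #111 #139 #125 #132 #153 #146.
#160: 0→27
#104: 27→52
#118: 52→73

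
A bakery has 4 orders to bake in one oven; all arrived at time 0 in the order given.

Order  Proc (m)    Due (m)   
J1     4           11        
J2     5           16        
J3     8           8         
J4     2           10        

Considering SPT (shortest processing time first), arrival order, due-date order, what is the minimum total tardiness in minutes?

SPT (increasing processing time): J4 J1 J2 J3.
J4: 0→2, due 10, tardiness 0
J1: 2→6, due 11, tardiness 0
J2: 6→11, due 16, tardiness 0
J3: 11→19, due 8, tardiness 11
Sum = 0+0+0+11 = 11.
FIFO (arrival order): J1 J2 J3 J4.
J1: 0→4, due 11, tardiness 0
J2: 4→9, due 16, tardiness 0
J3: 9→17, due 8, tardiness 9
J4: 17→19, due 10, tardiness 9
Sum = 0+0+9+9 = 18.
EDD (increasing due date): J3 J4 J1 J2.
J3: 0→8, due 8, tardiness 0
J4: 8→10, due 10, tardiness 0
J1: 10→14, due 11, tardiness 3
J2: 14→19, due 16, tardiness 3
Sum = 0+0+3+3 = 6.
SPT 11, FIFO 18, EDD 6 → minimum 6.

6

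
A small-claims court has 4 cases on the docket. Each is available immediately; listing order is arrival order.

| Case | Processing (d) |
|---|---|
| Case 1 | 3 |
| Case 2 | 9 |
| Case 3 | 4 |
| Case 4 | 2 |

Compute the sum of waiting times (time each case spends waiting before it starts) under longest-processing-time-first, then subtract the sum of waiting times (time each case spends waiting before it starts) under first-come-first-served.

LPT (decreasing processing time): Case 2 Case 3 Case 1 Case 4.
Case 2: waits 0, runs 0→9
Case 3: waits 9, runs 9→13
Case 1: waits 13, runs 13→16
Case 4: waits 16, runs 16→18
Sum = 0+9+13+16 = 38.
FIFO (arrival order): Case 1 Case 2 Case 3 Case 4.
Case 1: waits 0, runs 0→3
Case 2: waits 3, runs 3→12
Case 3: waits 12, runs 12→16
Case 4: waits 16, runs 16→18
Sum = 0+3+12+16 = 31.
Difference = 38 − 31 = 7.

7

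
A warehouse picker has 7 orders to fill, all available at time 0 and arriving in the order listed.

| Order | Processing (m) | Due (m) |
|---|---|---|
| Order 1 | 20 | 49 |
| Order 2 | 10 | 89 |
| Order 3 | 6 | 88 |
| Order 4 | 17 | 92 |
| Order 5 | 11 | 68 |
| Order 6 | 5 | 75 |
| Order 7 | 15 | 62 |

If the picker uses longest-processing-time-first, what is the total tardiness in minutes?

9

LPT (decreasing processing time): Order 1 Order 4 Order 7 Order 5 Order 2 Order 3 Order 6.
Order 1: 0→20, due 49, tardiness 0
Order 4: 20→37, due 92, tardiness 0
Order 7: 37→52, due 62, tardiness 0
Order 5: 52→63, due 68, tardiness 0
Order 2: 63→73, due 89, tardiness 0
Order 3: 73→79, due 88, tardiness 0
Order 6: 79→84, due 75, tardiness 9
Sum = 0+0+0+0+0+0+9 = 9.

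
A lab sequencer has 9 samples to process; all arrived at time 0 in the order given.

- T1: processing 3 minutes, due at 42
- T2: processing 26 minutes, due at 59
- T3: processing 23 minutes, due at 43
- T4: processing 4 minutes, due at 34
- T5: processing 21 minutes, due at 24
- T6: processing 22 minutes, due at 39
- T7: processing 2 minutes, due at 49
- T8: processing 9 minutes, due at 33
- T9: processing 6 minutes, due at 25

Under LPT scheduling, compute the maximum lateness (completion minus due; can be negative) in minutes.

82

LPT (decreasing processing time): T2 T3 T6 T5 T8 T9 T4 T1 T7.
T2: 0→26, due 59, lateness -33
T3: 26→49, due 43, lateness 6
T6: 49→71, due 39, lateness 32
T5: 71→92, due 24, lateness 68
T8: 92→101, due 33, lateness 68
T9: 101→107, due 25, lateness 82
T4: 107→111, due 34, lateness 77
T1: 111→114, due 42, lateness 72
T7: 114→116, due 49, lateness 67
Maximum = 82.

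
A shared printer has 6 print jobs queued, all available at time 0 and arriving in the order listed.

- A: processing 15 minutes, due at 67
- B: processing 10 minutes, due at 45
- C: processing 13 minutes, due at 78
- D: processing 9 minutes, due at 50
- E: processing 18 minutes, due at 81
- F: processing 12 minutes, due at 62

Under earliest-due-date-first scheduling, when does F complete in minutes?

EDD (increasing due date): B D F A C E.
B: 0→10
D: 10→19
F: 19→31

31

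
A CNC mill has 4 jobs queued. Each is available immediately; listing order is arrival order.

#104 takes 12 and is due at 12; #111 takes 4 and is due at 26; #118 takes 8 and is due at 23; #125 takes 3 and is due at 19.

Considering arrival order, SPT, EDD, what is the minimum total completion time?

FIFO (arrival order): #104 #111 #118 #125.
#104: 0→12
#111: 12→16
#118: 16→24
#125: 24→27
Sum = 12+16+24+27 = 79.
SPT (increasing processing time): #125 #111 #118 #104.
#125: 0→3
#111: 3→7
#118: 7→15
#104: 15→27
Sum = 3+7+15+27 = 52.
EDD (increasing due date): #104 #125 #118 #111.
#104: 0→12
#125: 12→15
#118: 15→23
#111: 23→27
Sum = 12+15+23+27 = 77.
FIFO 79, SPT 52, EDD 77 → minimum 52.

52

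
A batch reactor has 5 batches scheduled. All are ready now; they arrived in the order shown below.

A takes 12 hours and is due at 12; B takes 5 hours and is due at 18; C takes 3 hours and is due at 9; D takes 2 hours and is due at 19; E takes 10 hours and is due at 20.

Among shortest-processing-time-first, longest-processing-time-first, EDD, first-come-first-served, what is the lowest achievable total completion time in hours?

69

SPT (increasing processing time): D C B E A.
D: 0→2
C: 2→5
B: 5→10
E: 10→20
A: 20→32
Sum = 2+5+10+20+32 = 69.
LPT (decreasing processing time): A E B C D.
A: 0→12
E: 12→22
B: 22→27
C: 27→30
D: 30→32
Sum = 12+22+27+30+32 = 123.
EDD (increasing due date): C A B D E.
C: 0→3
A: 3→15
B: 15→20
D: 20→22
E: 22→32
Sum = 3+15+20+22+32 = 92.
FIFO (arrival order): A B C D E.
A: 0→12
B: 12→17
C: 17→20
D: 20→22
E: 22→32
Sum = 12+17+20+22+32 = 103.
SPT 69, LPT 123, EDD 92, FIFO 103 → minimum 69.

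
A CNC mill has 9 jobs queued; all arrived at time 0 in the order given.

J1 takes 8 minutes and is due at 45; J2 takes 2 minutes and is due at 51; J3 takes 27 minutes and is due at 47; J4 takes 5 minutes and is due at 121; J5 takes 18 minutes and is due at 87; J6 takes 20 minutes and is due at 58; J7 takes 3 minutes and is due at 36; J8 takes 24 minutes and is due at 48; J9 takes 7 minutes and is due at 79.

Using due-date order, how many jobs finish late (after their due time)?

5

EDD (increasing due date): J7 J1 J3 J8 J2 J6 J9 J5 J4.
J7: 0→3, due 36, tardiness 0
J1: 3→11, due 45, tardiness 0
J3: 11→38, due 47, tardiness 0
J8: 38→62, due 48, tardiness 14
J2: 62→64, due 51, tardiness 13
J6: 64→84, due 58, tardiness 26
J9: 84→91, due 79, tardiness 12
J5: 91→109, due 87, tardiness 22
J4: 109→114, due 121, tardiness 0
Late jobs: 5.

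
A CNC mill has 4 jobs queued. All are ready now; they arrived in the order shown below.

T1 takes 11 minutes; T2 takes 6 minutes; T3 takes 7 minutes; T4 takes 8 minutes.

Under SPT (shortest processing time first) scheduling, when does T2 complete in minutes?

6

SPT (increasing processing time): T2 T3 T4 T1.
T2: 0→6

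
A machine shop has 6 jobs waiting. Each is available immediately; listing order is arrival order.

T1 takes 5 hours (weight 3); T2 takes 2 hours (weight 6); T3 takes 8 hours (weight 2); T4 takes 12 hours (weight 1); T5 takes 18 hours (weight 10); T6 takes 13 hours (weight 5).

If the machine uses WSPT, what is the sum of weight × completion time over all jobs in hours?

WSPT (decreasing weight/processing-time ratio): T2 T1 T5 T6 T3 T4.
T2: finishes 2, weight 6, w·C = 12
T1: finishes 7, weight 3, w·C = 21
T5: finishes 25, weight 10, w·C = 250
T6: finishes 38, weight 5, w·C = 190
T3: finishes 46, weight 2, w·C = 92
T4: finishes 58, weight 1, w·C = 58
Sum = 12+21+250+190+92+58 = 623.

623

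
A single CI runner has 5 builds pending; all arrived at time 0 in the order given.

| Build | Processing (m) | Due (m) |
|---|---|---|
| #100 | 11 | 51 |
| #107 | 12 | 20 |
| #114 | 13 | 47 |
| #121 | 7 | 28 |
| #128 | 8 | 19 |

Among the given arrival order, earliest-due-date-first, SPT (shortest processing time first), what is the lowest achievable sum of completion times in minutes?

FIFO (arrival order): #100 #107 #114 #121 #128.
#100: 0→11
#107: 11→23
#114: 23→36
#121: 36→43
#128: 43→51
Sum = 11+23+36+43+51 = 164.
EDD (increasing due date): #128 #107 #121 #114 #100.
#128: 0→8
#107: 8→20
#121: 20→27
#114: 27→40
#100: 40→51
Sum = 8+20+27+40+51 = 146.
SPT (increasing processing time): #121 #128 #100 #107 #114.
#121: 0→7
#128: 7→15
#100: 15→26
#107: 26→38
#114: 38→51
Sum = 7+15+26+38+51 = 137.
FIFO 164, EDD 146, SPT 137 → minimum 137.

137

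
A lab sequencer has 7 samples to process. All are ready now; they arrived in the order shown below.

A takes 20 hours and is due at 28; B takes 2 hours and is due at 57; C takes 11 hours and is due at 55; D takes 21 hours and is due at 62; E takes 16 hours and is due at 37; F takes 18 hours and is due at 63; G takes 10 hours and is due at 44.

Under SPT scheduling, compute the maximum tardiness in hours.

49

SPT (increasing processing time): B G C E F A D.
B: 0→2, due 57, tardiness 0
G: 2→12, due 44, tardiness 0
C: 12→23, due 55, tardiness 0
E: 23→39, due 37, tardiness 2
F: 39→57, due 63, tardiness 0
A: 57→77, due 28, tardiness 49
D: 77→98, due 62, tardiness 36
Maximum = 49.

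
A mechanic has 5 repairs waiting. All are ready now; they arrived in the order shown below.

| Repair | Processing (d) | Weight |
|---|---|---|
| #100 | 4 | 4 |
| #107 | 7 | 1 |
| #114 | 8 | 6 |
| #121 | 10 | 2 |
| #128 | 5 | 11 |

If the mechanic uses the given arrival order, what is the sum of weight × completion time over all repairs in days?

FIFO (arrival order): #100 #107 #114 #121 #128.
#100: finishes 4, weight 4, w·C = 16
#107: finishes 11, weight 1, w·C = 11
#114: finishes 19, weight 6, w·C = 114
#121: finishes 29, weight 2, w·C = 58
#128: finishes 34, weight 11, w·C = 374
Sum = 16+11+114+58+374 = 573.

573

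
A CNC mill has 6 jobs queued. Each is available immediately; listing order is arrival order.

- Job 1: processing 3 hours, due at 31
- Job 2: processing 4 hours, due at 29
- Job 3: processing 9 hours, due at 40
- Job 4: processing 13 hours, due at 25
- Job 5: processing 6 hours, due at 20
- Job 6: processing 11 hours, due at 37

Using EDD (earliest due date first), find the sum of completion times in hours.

157

EDD (increasing due date): Job 5 Job 4 Job 2 Job 1 Job 6 Job 3.
Job 5: 0→6
Job 4: 6→19
Job 2: 19→23
Job 1: 23→26
Job 6: 26→37
Job 3: 37→46
Sum = 6+19+23+26+37+46 = 157.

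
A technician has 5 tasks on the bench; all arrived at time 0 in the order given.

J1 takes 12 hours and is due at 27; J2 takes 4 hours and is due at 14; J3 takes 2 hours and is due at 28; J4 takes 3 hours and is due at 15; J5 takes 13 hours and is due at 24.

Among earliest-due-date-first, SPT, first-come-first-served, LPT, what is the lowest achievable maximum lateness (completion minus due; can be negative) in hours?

6

EDD (increasing due date): J2 J4 J5 J1 J3.
J2: 0→4, due 14, lateness -10
J4: 4→7, due 15, lateness -8
J5: 7→20, due 24, lateness -4
J1: 20→32, due 27, lateness 5
J3: 32→34, due 28, lateness 6
Maximum = 6.
SPT (increasing processing time): J3 J4 J2 J1 J5.
J3: 0→2, due 28, lateness -26
J4: 2→5, due 15, lateness -10
J2: 5→9, due 14, lateness -5
J1: 9→21, due 27, lateness -6
J5: 21→34, due 24, lateness 10
Maximum = 10.
FIFO (arrival order): J1 J2 J3 J4 J5.
J1: 0→12, due 27, lateness -15
J2: 12→16, due 14, lateness 2
J3: 16→18, due 28, lateness -10
J4: 18→21, due 15, lateness 6
J5: 21→34, due 24, lateness 10
Maximum = 10.
LPT (decreasing processing time): J5 J1 J2 J4 J3.
J5: 0→13, due 24, lateness -11
J1: 13→25, due 27, lateness -2
J2: 25→29, due 14, lateness 15
J4: 29→32, due 15, lateness 17
J3: 32→34, due 28, lateness 6
Maximum = 17.
EDD 6, SPT 10, FIFO 10, LPT 17 → minimum 6.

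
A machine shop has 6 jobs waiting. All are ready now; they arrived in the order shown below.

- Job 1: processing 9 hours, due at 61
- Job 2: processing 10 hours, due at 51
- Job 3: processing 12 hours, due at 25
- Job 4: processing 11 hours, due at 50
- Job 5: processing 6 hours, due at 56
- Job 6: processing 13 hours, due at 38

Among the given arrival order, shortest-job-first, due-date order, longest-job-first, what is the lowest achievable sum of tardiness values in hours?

0

FIFO (arrival order): Job 1 Job 2 Job 3 Job 4 Job 5 Job 6.
Job 1: 0→9, due 61, tardiness 0
Job 2: 9→19, due 51, tardiness 0
Job 3: 19→31, due 25, tardiness 6
Job 4: 31→42, due 50, tardiness 0
Job 5: 42→48, due 56, tardiness 0
Job 6: 48→61, due 38, tardiness 23
Sum = 0+0+6+0+0+23 = 29.
SPT (increasing processing time): Job 5 Job 1 Job 2 Job 4 Job 3 Job 6.
Job 5: 0→6, due 56, tardiness 0
Job 1: 6→15, due 61, tardiness 0
Job 2: 15→25, due 51, tardiness 0
Job 4: 25→36, due 50, tardiness 0
Job 3: 36→48, due 25, tardiness 23
Job 6: 48→61, due 38, tardiness 23
Sum = 0+0+0+0+23+23 = 46.
EDD (increasing due date): Job 3 Job 6 Job 4 Job 2 Job 5 Job 1.
Job 3: 0→12, due 25, tardiness 0
Job 6: 12→25, due 38, tardiness 0
Job 4: 25→36, due 50, tardiness 0
Job 2: 36→46, due 51, tardiness 0
Job 5: 46→52, due 56, tardiness 0
Job 1: 52→61, due 61, tardiness 0
Sum = 0+0+0+0+0+0 = 0.
LPT (decreasing processing time): Job 6 Job 3 Job 4 Job 2 Job 1 Job 5.
Job 6: 0→13, due 38, tardiness 0
Job 3: 13→25, due 25, tardiness 0
Job 4: 25→36, due 50, tardiness 0
Job 2: 36→46, due 51, tardiness 0
Job 1: 46→55, due 61, tardiness 0
Job 5: 55→61, due 56, tardiness 5
Sum = 0+0+0+0+0+5 = 5.
FIFO 29, SPT 46, EDD 0, LPT 5 → minimum 0.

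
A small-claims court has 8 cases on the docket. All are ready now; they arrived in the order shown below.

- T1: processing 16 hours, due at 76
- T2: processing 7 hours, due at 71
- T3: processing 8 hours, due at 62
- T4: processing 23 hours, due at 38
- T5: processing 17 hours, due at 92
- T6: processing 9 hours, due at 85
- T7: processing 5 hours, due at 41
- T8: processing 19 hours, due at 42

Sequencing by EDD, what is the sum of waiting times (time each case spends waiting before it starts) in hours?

380

EDD (increasing due date): T4 T7 T8 T3 T2 T1 T6 T5.
T4: waits 0, runs 0→23
T7: waits 23, runs 23→28
T8: waits 28, runs 28→47
T3: waits 47, runs 47→55
T2: waits 55, runs 55→62
T1: waits 62, runs 62→78
T6: waits 78, runs 78→87
T5: waits 87, runs 87→104
Sum = 0+23+28+47+55+62+78+87 = 380.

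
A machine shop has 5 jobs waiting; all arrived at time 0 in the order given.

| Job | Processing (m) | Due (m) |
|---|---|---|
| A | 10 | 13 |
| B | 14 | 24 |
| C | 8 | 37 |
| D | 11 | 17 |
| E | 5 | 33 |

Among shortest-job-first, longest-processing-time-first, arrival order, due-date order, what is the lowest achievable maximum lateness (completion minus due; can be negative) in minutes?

11

SPT (increasing processing time): E C A D B.
E: 0→5, due 33, lateness -28
C: 5→13, due 37, lateness -24
A: 13→23, due 13, lateness 10
D: 23→34, due 17, lateness 17
B: 34→48, due 24, lateness 24
Maximum = 24.
LPT (decreasing processing time): B D A C E.
B: 0→14, due 24, lateness -10
D: 14→25, due 17, lateness 8
A: 25→35, due 13, lateness 22
C: 35→43, due 37, lateness 6
E: 43→48, due 33, lateness 15
Maximum = 22.
FIFO (arrival order): A B C D E.
A: 0→10, due 13, lateness -3
B: 10→24, due 24, lateness 0
C: 24→32, due 37, lateness -5
D: 32→43, due 17, lateness 26
E: 43→48, due 33, lateness 15
Maximum = 26.
EDD (increasing due date): A D B E C.
A: 0→10, due 13, lateness -3
D: 10→21, due 17, lateness 4
B: 21→35, due 24, lateness 11
E: 35→40, due 33, lateness 7
C: 40→48, due 37, lateness 11
Maximum = 11.
SPT 24, LPT 22, FIFO 26, EDD 11 → minimum 11.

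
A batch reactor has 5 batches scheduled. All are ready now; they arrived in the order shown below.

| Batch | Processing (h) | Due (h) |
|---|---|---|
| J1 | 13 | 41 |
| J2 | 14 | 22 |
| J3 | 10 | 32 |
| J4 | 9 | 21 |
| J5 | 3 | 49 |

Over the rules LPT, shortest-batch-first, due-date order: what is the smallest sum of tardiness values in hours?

7

LPT (decreasing processing time): J2 J1 J3 J4 J5.
J2: 0→14, due 22, tardiness 0
J1: 14→27, due 41, tardiness 0
J3: 27→37, due 32, tardiness 5
J4: 37→46, due 21, tardiness 25
J5: 46→49, due 49, tardiness 0
Sum = 0+0+5+25+0 = 30.
SPT (increasing processing time): J5 J4 J3 J1 J2.
J5: 0→3, due 49, tardiness 0
J4: 3→12, due 21, tardiness 0
J3: 12→22, due 32, tardiness 0
J1: 22→35, due 41, tardiness 0
J2: 35→49, due 22, tardiness 27
Sum = 0+0+0+0+27 = 27.
EDD (increasing due date): J4 J2 J3 J1 J5.
J4: 0→9, due 21, tardiness 0
J2: 9→23, due 22, tardiness 1
J3: 23→33, due 32, tardiness 1
J1: 33→46, due 41, tardiness 5
J5: 46→49, due 49, tardiness 0
Sum = 0+1+1+5+0 = 7.
LPT 30, SPT 27, EDD 7 → minimum 7.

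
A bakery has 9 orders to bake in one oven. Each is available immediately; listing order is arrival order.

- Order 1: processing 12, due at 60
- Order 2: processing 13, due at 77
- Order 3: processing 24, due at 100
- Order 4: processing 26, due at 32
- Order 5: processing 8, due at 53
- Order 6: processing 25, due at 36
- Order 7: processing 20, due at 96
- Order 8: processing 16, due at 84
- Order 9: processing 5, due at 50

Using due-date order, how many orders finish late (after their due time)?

EDD (increasing due date): Order 4 Order 6 Order 9 Order 5 Order 1 Order 2 Order 8 Order 7 Order 3.
Order 4: 0→26, due 32, tardiness 0
Order 6: 26→51, due 36, tardiness 15
Order 9: 51→56, due 50, tardiness 6
Order 5: 56→64, due 53, tardiness 11
Order 1: 64→76, due 60, tardiness 16
Order 2: 76→89, due 77, tardiness 12
Order 8: 89→105, due 84, tardiness 21
Order 7: 105→125, due 96, tardiness 29
Order 3: 125→149, due 100, tardiness 49
Late orders: 8.

8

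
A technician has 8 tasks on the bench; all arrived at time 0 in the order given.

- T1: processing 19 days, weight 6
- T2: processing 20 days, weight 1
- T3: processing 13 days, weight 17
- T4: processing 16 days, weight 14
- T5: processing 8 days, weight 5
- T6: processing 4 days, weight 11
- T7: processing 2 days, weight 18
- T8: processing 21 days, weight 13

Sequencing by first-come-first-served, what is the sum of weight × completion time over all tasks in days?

6064

FIFO (arrival order): T1 T2 T3 T4 T5 T6 T7 T8.
T1: finishes 19, weight 6, w·C = 114
T2: finishes 39, weight 1, w·C = 39
T3: finishes 52, weight 17, w·C = 884
T4: finishes 68, weight 14, w·C = 952
T5: finishes 76, weight 5, w·C = 380
T6: finishes 80, weight 11, w·C = 880
T7: finishes 82, weight 18, w·C = 1476
T8: finishes 103, weight 13, w·C = 1339
Sum = 114+39+884+952+380+880+1476+1339 = 6064.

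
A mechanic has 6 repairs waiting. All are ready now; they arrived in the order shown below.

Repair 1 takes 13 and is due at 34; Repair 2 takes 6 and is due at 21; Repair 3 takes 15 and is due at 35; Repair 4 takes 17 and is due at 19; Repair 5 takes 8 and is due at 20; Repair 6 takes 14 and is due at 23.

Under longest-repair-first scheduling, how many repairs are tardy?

LPT (decreasing processing time): Repair 4 Repair 3 Repair 6 Repair 1 Repair 5 Repair 2.
Repair 4: 0→17, due 19, tardiness 0
Repair 3: 17→32, due 35, tardiness 0
Repair 6: 32→46, due 23, tardiness 23
Repair 1: 46→59, due 34, tardiness 25
Repair 5: 59→67, due 20, tardiness 47
Repair 2: 67→73, due 21, tardiness 52
Late repairs: 4.

4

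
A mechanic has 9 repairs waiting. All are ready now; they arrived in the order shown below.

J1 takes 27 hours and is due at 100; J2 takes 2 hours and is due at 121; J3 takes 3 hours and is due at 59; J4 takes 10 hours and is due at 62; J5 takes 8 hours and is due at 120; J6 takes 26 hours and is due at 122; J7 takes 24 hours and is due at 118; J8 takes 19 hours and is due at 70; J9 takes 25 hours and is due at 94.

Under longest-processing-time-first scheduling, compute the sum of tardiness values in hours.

245

LPT (decreasing processing time): J1 J6 J9 J7 J8 J4 J5 J3 J2.
J1: 0→27, due 100, tardiness 0
J6: 27→53, due 122, tardiness 0
J9: 53→78, due 94, tardiness 0
J7: 78→102, due 118, tardiness 0
J8: 102→121, due 70, tardiness 51
J4: 121→131, due 62, tardiness 69
J5: 131→139, due 120, tardiness 19
J3: 139→142, due 59, tardiness 83
J2: 142→144, due 121, tardiness 23
Sum = 0+0+0+0+51+69+19+83+23 = 245.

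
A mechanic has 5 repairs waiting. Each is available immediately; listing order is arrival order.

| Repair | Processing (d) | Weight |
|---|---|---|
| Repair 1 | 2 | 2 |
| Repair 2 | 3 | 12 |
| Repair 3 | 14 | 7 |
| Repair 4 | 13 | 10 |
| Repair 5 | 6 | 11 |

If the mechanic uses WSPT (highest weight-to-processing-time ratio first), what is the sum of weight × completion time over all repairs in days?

WSPT (decreasing weight/processing-time ratio): Repair 2 Repair 5 Repair 1 Repair 4 Repair 3.
Repair 2: finishes 3, weight 12, w·C = 36
Repair 5: finishes 9, weight 11, w·C = 99
Repair 1: finishes 11, weight 2, w·C = 22
Repair 4: finishes 24, weight 10, w·C = 240
Repair 3: finishes 38, weight 7, w·C = 266
Sum = 36+99+22+240+266 = 663.

663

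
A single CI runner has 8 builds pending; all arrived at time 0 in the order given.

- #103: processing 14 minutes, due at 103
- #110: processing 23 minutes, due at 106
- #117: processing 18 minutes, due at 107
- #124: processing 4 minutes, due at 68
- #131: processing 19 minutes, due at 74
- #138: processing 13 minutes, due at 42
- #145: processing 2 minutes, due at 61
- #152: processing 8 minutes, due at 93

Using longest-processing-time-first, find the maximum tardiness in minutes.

LPT (decreasing processing time): #110 #131 #117 #103 #138 #152 #124 #145.
#110: 0→23, due 106, tardiness 0
#131: 23→42, due 74, tardiness 0
#117: 42→60, due 107, tardiness 0
#103: 60→74, due 103, tardiness 0
#138: 74→87, due 42, tardiness 45
#152: 87→95, due 93, tardiness 2
#124: 95→99, due 68, tardiness 31
#145: 99→101, due 61, tardiness 40
Maximum = 45.

45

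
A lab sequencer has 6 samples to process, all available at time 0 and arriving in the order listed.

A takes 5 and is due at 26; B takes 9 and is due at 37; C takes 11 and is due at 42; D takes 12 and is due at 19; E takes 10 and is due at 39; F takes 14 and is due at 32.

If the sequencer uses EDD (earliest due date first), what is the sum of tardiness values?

EDD (increasing due date): D A F B E C.
D: 0→12, due 19, tardiness 0
A: 12→17, due 26, tardiness 0
F: 17→31, due 32, tardiness 0
B: 31→40, due 37, tardiness 3
E: 40→50, due 39, tardiness 11
C: 50→61, due 42, tardiness 19
Sum = 0+0+0+3+11+19 = 33.

33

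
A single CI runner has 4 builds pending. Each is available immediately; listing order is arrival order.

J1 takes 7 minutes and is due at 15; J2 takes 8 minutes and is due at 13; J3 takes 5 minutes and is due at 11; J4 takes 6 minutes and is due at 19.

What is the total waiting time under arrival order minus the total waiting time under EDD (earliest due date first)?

FIFO (arrival order): J1 J2 J3 J4.
J1: waits 0, runs 0→7
J2: waits 7, runs 7→15
J3: waits 15, runs 15→20
J4: waits 20, runs 20→26
Sum = 0+7+15+20 = 42.
EDD (increasing due date): J3 J2 J1 J4.
J3: waits 0, runs 0→5
J2: waits 5, runs 5→13
J1: waits 13, runs 13→20
J4: waits 20, runs 20→26
Sum = 0+5+13+20 = 38.
Difference = 42 − 38 = 4.

4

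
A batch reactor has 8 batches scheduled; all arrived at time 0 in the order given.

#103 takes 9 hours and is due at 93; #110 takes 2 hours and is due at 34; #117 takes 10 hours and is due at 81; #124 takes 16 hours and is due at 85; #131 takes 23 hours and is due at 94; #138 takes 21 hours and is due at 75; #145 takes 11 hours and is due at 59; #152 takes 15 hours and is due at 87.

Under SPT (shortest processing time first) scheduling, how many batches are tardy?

SPT (increasing processing time): #110 #103 #117 #145 #152 #124 #138 #131.
#110: 0→2, due 34, tardiness 0
#103: 2→11, due 93, tardiness 0
#117: 11→21, due 81, tardiness 0
#145: 21→32, due 59, tardiness 0
#152: 32→47, due 87, tardiness 0
#124: 47→63, due 85, tardiness 0
#138: 63→84, due 75, tardiness 9
#131: 84→107, due 94, tardiness 13
Late batches: 2.

2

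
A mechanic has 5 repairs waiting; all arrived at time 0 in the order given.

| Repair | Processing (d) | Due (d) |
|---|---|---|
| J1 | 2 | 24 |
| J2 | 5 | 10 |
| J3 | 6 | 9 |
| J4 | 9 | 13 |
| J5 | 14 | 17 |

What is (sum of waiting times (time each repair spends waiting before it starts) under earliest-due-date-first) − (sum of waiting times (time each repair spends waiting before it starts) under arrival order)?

EDD (increasing due date): J3 J2 J4 J5 J1.
J3: waits 0, runs 0→6
J2: waits 6, runs 6→11
J4: waits 11, runs 11→20
J5: waits 20, runs 20→34
J1: waits 34, runs 34→36
Sum = 0+6+11+20+34 = 71.
FIFO (arrival order): J1 J2 J3 J4 J5.
J1: waits 0, runs 0→2
J2: waits 2, runs 2→7
J3: waits 7, runs 7→13
J4: waits 13, runs 13→22
J5: waits 22, runs 22→36
Sum = 0+2+7+13+22 = 44.
Difference = 71 − 44 = 27.

27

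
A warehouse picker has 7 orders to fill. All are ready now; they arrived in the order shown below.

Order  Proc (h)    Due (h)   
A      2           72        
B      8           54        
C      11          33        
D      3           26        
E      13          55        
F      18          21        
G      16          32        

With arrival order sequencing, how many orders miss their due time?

FIFO (arrival order): A B C D E F G.
A: 0→2, due 72, tardiness 0
B: 2→10, due 54, tardiness 0
C: 10→21, due 33, tardiness 0
D: 21→24, due 26, tardiness 0
E: 24→37, due 55, tardiness 0
F: 37→55, due 21, tardiness 34
G: 55→71, due 32, tardiness 39
Late orders: 2.

2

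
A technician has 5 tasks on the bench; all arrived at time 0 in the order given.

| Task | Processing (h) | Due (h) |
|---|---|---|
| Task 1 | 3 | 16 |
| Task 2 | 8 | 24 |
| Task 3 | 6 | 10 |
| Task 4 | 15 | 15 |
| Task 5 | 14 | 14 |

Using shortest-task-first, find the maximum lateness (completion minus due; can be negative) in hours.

SPT (increasing processing time): Task 1 Task 3 Task 2 Task 5 Task 4.
Task 1: 0→3, due 16, lateness -13
Task 3: 3→9, due 10, lateness -1
Task 2: 9→17, due 24, lateness -7
Task 5: 17→31, due 14, lateness 17
Task 4: 31→46, due 15, lateness 31
Maximum = 31.

31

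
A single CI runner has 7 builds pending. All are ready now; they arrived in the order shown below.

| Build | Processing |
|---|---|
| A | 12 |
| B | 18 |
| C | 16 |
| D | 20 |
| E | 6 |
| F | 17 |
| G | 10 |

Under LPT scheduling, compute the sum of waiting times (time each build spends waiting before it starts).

360

LPT (decreasing processing time): D B F C A G E.
D: waits 0, runs 0→20
B: waits 20, runs 20→38
F: waits 38, runs 38→55
C: waits 55, runs 55→71
A: waits 71, runs 71→83
G: waits 83, runs 83→93
E: waits 93, runs 93→99
Sum = 0+20+38+55+71+83+93 = 360.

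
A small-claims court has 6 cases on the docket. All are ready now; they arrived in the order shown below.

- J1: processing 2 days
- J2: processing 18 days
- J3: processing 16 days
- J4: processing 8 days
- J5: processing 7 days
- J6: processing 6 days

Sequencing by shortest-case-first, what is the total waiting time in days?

SPT (increasing processing time): J1 J6 J5 J4 J3 J2.
J1: waits 0, runs 0→2
J6: waits 2, runs 2→8
J5: waits 8, runs 8→15
J4: waits 15, runs 15→23
J3: waits 23, runs 23→39
J2: waits 39, runs 39→57
Sum = 0+2+8+15+23+39 = 87.

87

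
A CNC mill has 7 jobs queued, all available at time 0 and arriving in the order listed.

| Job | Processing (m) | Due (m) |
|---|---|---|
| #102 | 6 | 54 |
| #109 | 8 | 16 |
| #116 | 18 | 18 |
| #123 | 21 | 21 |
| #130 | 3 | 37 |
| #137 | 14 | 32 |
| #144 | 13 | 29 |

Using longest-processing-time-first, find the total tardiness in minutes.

209

LPT (decreasing processing time): #123 #116 #137 #144 #109 #102 #130.
#123: 0→21, due 21, tardiness 0
#116: 21→39, due 18, tardiness 21
#137: 39→53, due 32, tardiness 21
#144: 53→66, due 29, tardiness 37
#109: 66→74, due 16, tardiness 58
#102: 74→80, due 54, tardiness 26
#130: 80→83, due 37, tardiness 46
Sum = 0+21+21+37+58+26+46 = 209.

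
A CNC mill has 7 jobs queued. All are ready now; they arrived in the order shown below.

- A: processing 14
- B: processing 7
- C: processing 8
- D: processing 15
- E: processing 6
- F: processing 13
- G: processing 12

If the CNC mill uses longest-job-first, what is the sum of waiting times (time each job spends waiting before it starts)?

LPT (decreasing processing time): D A F G C B E.
D: waits 0, runs 0→15
A: waits 15, runs 15→29
F: waits 29, runs 29→42
G: waits 42, runs 42→54
C: waits 54, runs 54→62
B: waits 62, runs 62→69
E: waits 69, runs 69→75
Sum = 0+15+29+42+54+62+69 = 271.

271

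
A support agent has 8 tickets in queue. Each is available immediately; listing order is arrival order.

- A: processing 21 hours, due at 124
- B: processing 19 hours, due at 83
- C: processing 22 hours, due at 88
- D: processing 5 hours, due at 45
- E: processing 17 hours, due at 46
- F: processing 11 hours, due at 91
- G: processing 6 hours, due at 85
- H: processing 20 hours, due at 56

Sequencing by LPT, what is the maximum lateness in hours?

LPT (decreasing processing time): C A H B E F G D.
C: 0→22, due 88, lateness -66
A: 22→43, due 124, lateness -81
H: 43→63, due 56, lateness 7
B: 63→82, due 83, lateness -1
E: 82→99, due 46, lateness 53
F: 99→110, due 91, lateness 19
G: 110→116, due 85, lateness 31
D: 116→121, due 45, lateness 76
Maximum = 76.

76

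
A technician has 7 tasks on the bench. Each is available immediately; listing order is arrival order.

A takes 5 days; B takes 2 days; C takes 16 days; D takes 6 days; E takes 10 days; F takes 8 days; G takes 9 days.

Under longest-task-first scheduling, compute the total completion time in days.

279

LPT (decreasing processing time): C E G F D A B.
C: 0→16
E: 16→26
G: 26→35
F: 35→43
D: 43→49
A: 49→54
B: 54→56
Sum = 16+26+35+43+49+54+56 = 279.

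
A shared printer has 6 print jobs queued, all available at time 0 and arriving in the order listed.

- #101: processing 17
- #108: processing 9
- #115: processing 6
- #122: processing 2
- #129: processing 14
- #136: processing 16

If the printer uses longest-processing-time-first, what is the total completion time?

LPT (decreasing processing time): #101 #136 #129 #108 #115 #122.
#101: 0→17
#136: 17→33
#129: 33→47
#108: 47→56
#115: 56→62
#122: 62→64
Sum = 17+33+47+56+62+64 = 279.

279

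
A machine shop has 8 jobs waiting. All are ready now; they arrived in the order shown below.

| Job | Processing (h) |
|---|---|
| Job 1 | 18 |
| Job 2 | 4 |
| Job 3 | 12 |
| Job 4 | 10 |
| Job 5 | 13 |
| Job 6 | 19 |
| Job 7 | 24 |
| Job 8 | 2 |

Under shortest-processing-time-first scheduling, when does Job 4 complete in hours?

16

SPT (increasing processing time): Job 8 Job 2 Job 4 Job 3 Job 5 Job 1 Job 6 Job 7.
Job 8: 0→2
Job 2: 2→6
Job 4: 6→16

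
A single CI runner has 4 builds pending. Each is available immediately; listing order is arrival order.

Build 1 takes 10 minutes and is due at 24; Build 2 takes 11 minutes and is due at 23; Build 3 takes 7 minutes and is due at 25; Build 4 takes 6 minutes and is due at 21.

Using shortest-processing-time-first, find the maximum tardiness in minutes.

11

SPT (increasing processing time): Build 4 Build 3 Build 1 Build 2.
Build 4: 0→6, due 21, tardiness 0
Build 3: 6→13, due 25, tardiness 0
Build 1: 13→23, due 24, tardiness 0
Build 2: 23→34, due 23, tardiness 11
Maximum = 11.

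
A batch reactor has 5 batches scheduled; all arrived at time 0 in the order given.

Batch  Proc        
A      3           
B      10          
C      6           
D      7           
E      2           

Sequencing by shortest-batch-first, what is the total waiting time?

SPT (increasing processing time): E A C D B.
E: waits 0, runs 0→2
A: waits 2, runs 2→5
C: waits 5, runs 5→11
D: waits 11, runs 11→18
B: waits 18, runs 18→28
Sum = 0+2+5+11+18 = 36.

36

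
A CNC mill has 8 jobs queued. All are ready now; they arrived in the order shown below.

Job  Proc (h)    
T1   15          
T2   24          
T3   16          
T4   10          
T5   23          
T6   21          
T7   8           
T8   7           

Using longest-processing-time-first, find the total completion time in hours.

LPT (decreasing processing time): T2 T5 T6 T3 T1 T4 T7 T8.
T2: 0→24
T5: 24→47
T6: 47→68
T3: 68→84
T1: 84→99
T4: 99→109
T7: 109→117
T8: 117→124
Sum = 24+47+68+84+99+109+117+124 = 672.

672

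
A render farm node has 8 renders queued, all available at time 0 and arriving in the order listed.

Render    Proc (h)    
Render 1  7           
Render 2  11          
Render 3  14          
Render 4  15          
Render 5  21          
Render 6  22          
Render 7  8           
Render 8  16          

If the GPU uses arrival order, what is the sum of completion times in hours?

FIFO (arrival order): Render 1 Render 2 Render 3 Render 4 Render 5 Render 6 Render 7 Render 8.
Render 1: 0→7
Render 2: 7→18
Render 3: 18→32
Render 4: 32→47
Render 5: 47→68
Render 6: 68→90
Render 7: 90→98
Render 8: 98→114
Sum = 7+18+32+47+68+90+98+114 = 474.

474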